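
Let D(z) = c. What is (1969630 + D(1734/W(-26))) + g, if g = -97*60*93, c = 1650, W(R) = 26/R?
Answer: 1430020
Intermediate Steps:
g = -541260 (g = -5820*93 = -541260)
D(z) = 1650
(1969630 + D(1734/W(-26))) + g = (1969630 + 1650) - 541260 = 1971280 - 541260 = 1430020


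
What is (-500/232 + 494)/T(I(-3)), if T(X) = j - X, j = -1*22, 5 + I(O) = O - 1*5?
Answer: -9509/174 ≈ -54.649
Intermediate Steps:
I(O) = -10 + O (I(O) = -5 + (O - 1*5) = -5 + (O - 5) = -5 + (-5 + O) = -10 + O)
j = -22
T(X) = -22 - X
(-500/232 + 494)/T(I(-3)) = (-500/232 + 494)/(-22 - (-10 - 3)) = (-500*1/232 + 494)/(-22 - 1*(-13)) = (-125/58 + 494)/(-22 + 13) = (28527/58)/(-9) = (28527/58)*(-⅑) = -9509/174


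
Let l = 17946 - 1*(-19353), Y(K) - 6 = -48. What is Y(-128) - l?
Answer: -37341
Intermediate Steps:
Y(K) = -42 (Y(K) = 6 - 48 = -42)
l = 37299 (l = 17946 + 19353 = 37299)
Y(-128) - l = -42 - 1*37299 = -42 - 37299 = -37341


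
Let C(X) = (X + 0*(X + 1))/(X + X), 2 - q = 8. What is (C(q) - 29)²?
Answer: 3249/4 ≈ 812.25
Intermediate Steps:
q = -6 (q = 2 - 1*8 = 2 - 8 = -6)
C(X) = ½ (C(X) = (X + 0*(1 + X))/((2*X)) = (X + 0)*(1/(2*X)) = X*(1/(2*X)) = ½)
(C(q) - 29)² = (½ - 29)² = (-57/2)² = 3249/4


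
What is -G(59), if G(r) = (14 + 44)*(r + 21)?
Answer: -4640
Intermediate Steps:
G(r) = 1218 + 58*r (G(r) = 58*(21 + r) = 1218 + 58*r)
-G(59) = -(1218 + 58*59) = -(1218 + 3422) = -1*4640 = -4640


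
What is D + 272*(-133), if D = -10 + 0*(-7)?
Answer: -36186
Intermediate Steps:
D = -10 (D = -10 + 0 = -10)
D + 272*(-133) = -10 + 272*(-133) = -10 - 36176 = -36186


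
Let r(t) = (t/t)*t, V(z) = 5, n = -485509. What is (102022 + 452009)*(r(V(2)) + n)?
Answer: -268984266624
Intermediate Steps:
r(t) = t (r(t) = 1*t = t)
(102022 + 452009)*(r(V(2)) + n) = (102022 + 452009)*(5 - 485509) = 554031*(-485504) = -268984266624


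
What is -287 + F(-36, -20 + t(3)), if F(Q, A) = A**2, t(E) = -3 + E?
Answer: 113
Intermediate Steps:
-287 + F(-36, -20 + t(3)) = -287 + (-20 + (-3 + 3))**2 = -287 + (-20 + 0)**2 = -287 + (-20)**2 = -287 + 400 = 113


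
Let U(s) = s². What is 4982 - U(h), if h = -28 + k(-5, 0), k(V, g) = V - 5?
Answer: 3538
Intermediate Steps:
k(V, g) = -5 + V
h = -38 (h = -28 + (-5 - 5) = -28 - 10 = -38)
4982 - U(h) = 4982 - 1*(-38)² = 4982 - 1*1444 = 4982 - 1444 = 3538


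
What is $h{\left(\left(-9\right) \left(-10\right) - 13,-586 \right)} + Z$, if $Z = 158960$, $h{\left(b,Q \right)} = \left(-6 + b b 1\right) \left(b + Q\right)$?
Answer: $-2855847$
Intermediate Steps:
$h{\left(b,Q \right)} = \left(-6 + b^{2}\right) \left(Q + b\right)$ ($h{\left(b,Q \right)} = \left(-6 + b^{2} \cdot 1\right) \left(Q + b\right) = \left(-6 + b^{2}\right) \left(Q + b\right)$)
$h{\left(\left(-9\right) \left(-10\right) - 13,-586 \right)} + Z = \left(\left(\left(-9\right) \left(-10\right) - 13\right)^{3} - -3516 - 6 \left(\left(-9\right) \left(-10\right) - 13\right) - 586 \left(\left(-9\right) \left(-10\right) - 13\right)^{2}\right) + 158960 = \left(\left(90 - 13\right)^{3} + 3516 - 6 \left(90 - 13\right) - 586 \left(90 - 13\right)^{2}\right) + 158960 = \left(77^{3} + 3516 - 462 - 586 \cdot 77^{2}\right) + 158960 = \left(456533 + 3516 - 462 - 3474394\right) + 158960 = -3014807 + 158960 = -2855847$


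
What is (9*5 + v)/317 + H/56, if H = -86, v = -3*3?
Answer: -12623/8876 ≈ -1.4221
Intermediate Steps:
v = -9
(9*5 + v)/317 + H/56 = (9*5 - 9)/317 - 86/56 = (45 - 9)*(1/317) - 86*1/56 = 36*(1/317) - 43/28 = 36/317 - 43/28 = -12623/8876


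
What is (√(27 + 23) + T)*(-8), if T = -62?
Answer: 496 - 40*√2 ≈ 439.43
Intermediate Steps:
(√(27 + 23) + T)*(-8) = (√(27 + 23) - 62)*(-8) = (√50 - 62)*(-8) = (5*√2 - 62)*(-8) = (-62 + 5*√2)*(-8) = 496 - 40*√2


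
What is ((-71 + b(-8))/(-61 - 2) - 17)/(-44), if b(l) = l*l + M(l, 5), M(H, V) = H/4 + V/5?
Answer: 1063/2772 ≈ 0.38348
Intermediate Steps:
M(H, V) = H/4 + V/5 (M(H, V) = H*(¼) + V*(⅕) = H/4 + V/5)
b(l) = 1 + l² + l/4 (b(l) = l*l + (l/4 + (⅕)*5) = l² + (l/4 + 1) = l² + (1 + l/4) = 1 + l² + l/4)
((-71 + b(-8))/(-61 - 2) - 17)/(-44) = ((-71 + (1 + (-8)² + (¼)*(-8)))/(-61 - 2) - 17)/(-44) = ((-71 + (1 + 64 - 2))/(-63) - 17)*(-1/44) = ((-71 + 63)*(-1/63) - 17)*(-1/44) = (-8*(-1/63) - 17)*(-1/44) = (8/63 - 17)*(-1/44) = -1063/63*(-1/44) = 1063/2772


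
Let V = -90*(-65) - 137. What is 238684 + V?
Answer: 244397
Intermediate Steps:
V = 5713 (V = 5850 - 137 = 5713)
238684 + V = 238684 + 5713 = 244397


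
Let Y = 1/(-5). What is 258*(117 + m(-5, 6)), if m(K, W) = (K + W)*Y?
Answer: 150672/5 ≈ 30134.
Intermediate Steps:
Y = -⅕ (Y = 1*(-⅕) = -⅕ ≈ -0.20000)
m(K, W) = -K/5 - W/5 (m(K, W) = (K + W)*(-⅕) = -K/5 - W/5)
258*(117 + m(-5, 6)) = 258*(117 + (-⅕*(-5) - ⅕*6)) = 258*(117 + (1 - 6/5)) = 258*(117 - ⅕) = 258*(584/5) = 150672/5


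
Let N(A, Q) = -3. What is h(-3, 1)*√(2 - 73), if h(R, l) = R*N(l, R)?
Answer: 9*I*√71 ≈ 75.835*I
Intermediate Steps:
h(R, l) = -3*R (h(R, l) = R*(-3) = -3*R)
h(-3, 1)*√(2 - 73) = (-3*(-3))*√(2 - 73) = 9*√(-71) = 9*(I*√71) = 9*I*√71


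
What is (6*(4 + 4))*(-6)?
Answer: -288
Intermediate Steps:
(6*(4 + 4))*(-6) = (6*8)*(-6) = 48*(-6) = -288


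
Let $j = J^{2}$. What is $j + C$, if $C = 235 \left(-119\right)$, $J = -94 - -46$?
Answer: $-25661$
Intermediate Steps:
$J = -48$ ($J = -94 + 46 = -48$)
$j = 2304$ ($j = \left(-48\right)^{2} = 2304$)
$C = -27965$
$j + C = 2304 - 27965 = -25661$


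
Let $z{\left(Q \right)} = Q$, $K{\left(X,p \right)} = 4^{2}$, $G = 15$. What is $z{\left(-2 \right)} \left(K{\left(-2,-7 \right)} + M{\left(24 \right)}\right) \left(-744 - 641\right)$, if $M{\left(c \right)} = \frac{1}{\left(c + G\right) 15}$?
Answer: $\frac{5185994}{117} \approx 44325.0$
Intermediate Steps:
$K{\left(X,p \right)} = 16$
$M{\left(c \right)} = \frac{1}{15 \left(15 + c\right)}$ ($M{\left(c \right)} = \frac{1}{\left(c + 15\right) 15} = \frac{1}{15 + c} \frac{1}{15} = \frac{1}{15 \left(15 + c\right)}$)
$z{\left(-2 \right)} \left(K{\left(-2,-7 \right)} + M{\left(24 \right)}\right) \left(-744 - 641\right) = - 2 \left(16 + \frac{1}{15 \left(15 + 24\right)}\right) \left(-744 - 641\right) = - 2 \left(16 + \frac{1}{15 \cdot 39}\right) \left(-1385\right) = - 2 \left(16 + \frac{1}{15} \cdot \frac{1}{39}\right) \left(-1385\right) = - 2 \left(16 + \frac{1}{585}\right) \left(-1385\right) = - 2 \cdot \frac{9361}{585} \left(-1385\right) = \left(-2\right) \left(- \frac{2592997}{117}\right) = \frac{5185994}{117}$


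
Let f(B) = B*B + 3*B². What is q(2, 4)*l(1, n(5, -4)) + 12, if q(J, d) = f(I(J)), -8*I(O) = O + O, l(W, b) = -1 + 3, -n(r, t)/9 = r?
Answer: 14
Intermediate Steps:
n(r, t) = -9*r
l(W, b) = 2
I(O) = -O/4 (I(O) = -(O + O)/8 = -O/4)
f(B) = 4*B² (f(B) = B² + 3*B² = 4*B²)
q(J, d) = J²/4 (q(J, d) = 4*(-J/4)² = 4*(J²/16) = J²/4)
q(2, 4)*l(1, n(5, -4)) + 12 = ((¼)*2²)*2 + 12 = ((¼)*4)*2 + 12 = 1*2 + 12 = 2 + 12 = 14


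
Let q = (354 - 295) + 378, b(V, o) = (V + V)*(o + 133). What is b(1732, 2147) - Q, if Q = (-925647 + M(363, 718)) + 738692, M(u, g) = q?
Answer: 8084438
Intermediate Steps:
b(V, o) = 2*V*(133 + o) (b(V, o) = (2*V)*(133 + o) = 2*V*(133 + o))
q = 437 (q = 59 + 378 = 437)
M(u, g) = 437
Q = -186518 (Q = (-925647 + 437) + 738692 = -925210 + 738692 = -186518)
b(1732, 2147) - Q = 2*1732*(133 + 2147) - 1*(-186518) = 2*1732*2280 + 186518 = 7897920 + 186518 = 8084438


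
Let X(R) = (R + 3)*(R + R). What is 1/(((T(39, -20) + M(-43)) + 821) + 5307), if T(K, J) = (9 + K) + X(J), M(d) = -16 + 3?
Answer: 1/6843 ≈ 0.00014613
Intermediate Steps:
X(R) = 2*R*(3 + R) (X(R) = (3 + R)*(2*R) = 2*R*(3 + R))
M(d) = -13
T(K, J) = 9 + K + 2*J*(3 + J) (T(K, J) = (9 + K) + 2*J*(3 + J) = 9 + K + 2*J*(3 + J))
1/(((T(39, -20) + M(-43)) + 821) + 5307) = 1/((((9 + 39 + 2*(-20)*(3 - 20)) - 13) + 821) + 5307) = 1/((((9 + 39 + 2*(-20)*(-17)) - 13) + 821) + 5307) = 1/((((9 + 39 + 680) - 13) + 821) + 5307) = 1/(((728 - 13) + 821) + 5307) = 1/((715 + 821) + 5307) = 1/(1536 + 5307) = 1/6843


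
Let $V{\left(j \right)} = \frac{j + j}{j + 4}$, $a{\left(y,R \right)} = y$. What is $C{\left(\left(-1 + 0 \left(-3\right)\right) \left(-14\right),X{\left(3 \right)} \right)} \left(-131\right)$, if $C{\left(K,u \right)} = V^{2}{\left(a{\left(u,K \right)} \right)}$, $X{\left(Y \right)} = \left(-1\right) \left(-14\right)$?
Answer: $- \frac{25676}{81} \approx -316.99$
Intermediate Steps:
$V{\left(j \right)} = \frac{2 j}{4 + j}$
$X{\left(Y \right)} = 14$
$C{\left(K,u \right)} = \frac{4 u^{2}}{\left(4 + u\right)^{2}}$ ($C{\left(K,u \right)} = \left(\frac{2 u}{4 + u}\right)^{2} = \frac{4 u^{2}}{\left(4 + u\right)^{2}}$)
$C{\left(\left(-1 + 0 \left(-3\right)\right) \left(-14\right),X{\left(3 \right)} \right)} \left(-131\right) = \frac{4 \cdot 14^{2}}{\left(4 + 14\right)^{2}} \left(-131\right) = 4 \cdot 196 \cdot \frac{1}{324} \left(-131\right) = \frac{196}{81} \left(-131\right) = - \frac{25676}{81}$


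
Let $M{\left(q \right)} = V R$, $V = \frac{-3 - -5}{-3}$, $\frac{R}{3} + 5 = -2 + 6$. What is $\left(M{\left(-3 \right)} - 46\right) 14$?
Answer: $-616$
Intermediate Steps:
$R = -3$ ($R = -15 + 3 \left(-2 + 6\right) = -15 + 3 \cdot 4 = -15 + 12 = -3$)
$V = - \frac{2}{3}$ ($V = \left(-3 + 5\right) \left(- \frac{1}{3}\right) = 2 \left(- \frac{1}{3}\right) = - \frac{2}{3} \approx -0.66667$)
$M{\left(q \right)} = 2$ ($M{\left(q \right)} = \left(- \frac{2}{3}\right) \left(-3\right) = 2$)
$\left(M{\left(-3 \right)} - 46\right) 14 = \left(2 - 46\right) 14 = \left(-44\right) 14 = -616$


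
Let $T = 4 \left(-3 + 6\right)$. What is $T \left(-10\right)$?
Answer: $-120$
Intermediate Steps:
$T = 12$ ($T = 4 \cdot 3 = 12$)
$T \left(-10\right) = 12 \left(-10\right) = -120$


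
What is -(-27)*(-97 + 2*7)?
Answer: -2241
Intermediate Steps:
-(-27)*(-97 + 2*7) = -(-27)*(-97 + 14) = -(-27)*(-83) = -1*2241 = -2241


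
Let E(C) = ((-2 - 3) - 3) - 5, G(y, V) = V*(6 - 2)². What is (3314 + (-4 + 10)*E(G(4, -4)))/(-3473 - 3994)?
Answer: -3236/7467 ≈ -0.43337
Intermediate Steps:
G(y, V) = 16*V (G(y, V) = V*4² = V*16 = 16*V)
E(C) = -13 (E(C) = (-5 - 3) - 5 = -8 - 5 = -13)
(3314 + (-4 + 10)*E(G(4, -4)))/(-3473 - 3994) = (3314 + (-4 + 10)*(-13))/(-3473 - 3994) = (3314 + 6*(-13))/(-7467) = (3314 - 78)*(-1/7467) = 3236*(-1/7467) = -3236/7467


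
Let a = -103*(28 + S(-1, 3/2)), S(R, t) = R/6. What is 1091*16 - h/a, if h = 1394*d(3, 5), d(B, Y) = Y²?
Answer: 300469756/17201 ≈ 17468.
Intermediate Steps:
S(R, t) = R/6 (S(R, t) = R*(⅙) = R/6)
a = -17201/6 (a = -103*(28 + (⅙)*(-1)) = -103*(28 - ⅙) = -103*167/6 = -17201/6 ≈ -2866.8)
h = 34850 (h = 1394*5² = 1394*25 = 34850)
1091*16 - h/a = 1091*16 - 34850/(-17201/6) = 17456 - 34850*(-6)/17201 = 17456 - 1*(-209100/17201) = 17456 + 209100/17201 = 300469756/17201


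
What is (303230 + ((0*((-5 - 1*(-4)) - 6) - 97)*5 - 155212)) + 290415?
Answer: 437948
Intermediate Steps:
(303230 + ((0*((-5 - 1*(-4)) - 6) - 97)*5 - 155212)) + 290415 = (303230 + ((0*((-5 + 4) - 6) - 97)*5 - 155212)) + 290415 = (303230 + ((0*(-1 - 6) - 97)*5 - 155212)) + 290415 = (303230 + ((0*(-7) - 97)*5 - 155212)) + 290415 = (303230 + ((0 - 97)*5 - 155212)) + 290415 = (303230 + (-97*5 - 155212)) + 290415 = (303230 + (-485 - 155212)) + 290415 = (303230 - 155697) + 290415 = 147533 + 290415 = 437948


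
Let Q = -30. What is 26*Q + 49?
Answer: -731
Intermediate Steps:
26*Q + 49 = 26*(-30) + 49 = -780 + 49 = -731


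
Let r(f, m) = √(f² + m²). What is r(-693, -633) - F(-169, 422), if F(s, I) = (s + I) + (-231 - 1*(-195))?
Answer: -217 + 3*√97882 ≈ 721.58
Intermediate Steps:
F(s, I) = -36 + I + s (F(s, I) = (I + s) + (-231 + 195) = (I + s) - 36 = -36 + I + s)
r(-693, -633) - F(-169, 422) = √((-693)² + (-633)²) - (-36 + 422 - 169) = √(480249 + 400689) - 1*217 = √880938 - 217 = 3*√97882 - 217 = -217 + 3*√97882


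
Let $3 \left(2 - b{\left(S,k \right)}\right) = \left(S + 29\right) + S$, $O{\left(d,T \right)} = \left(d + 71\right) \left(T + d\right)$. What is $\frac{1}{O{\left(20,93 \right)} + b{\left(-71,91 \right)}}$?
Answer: $\frac{3}{30968} \approx 9.6874 \cdot 10^{-5}$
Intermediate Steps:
$O{\left(d,T \right)} = \left(71 + d\right) \left(T + d\right)$
$b{\left(S,k \right)} = - \frac{23}{3} - \frac{2 S}{3}$ ($b{\left(S,k \right)} = 2 - \frac{\left(S + 29\right) + S}{3} = 2 - \frac{\left(29 + S\right) + S}{3} = 2 - \frac{29 + 2 S}{3} = 2 - \left(\frac{29}{3} + \frac{2 S}{3}\right) = - \frac{23}{3} - \frac{2 S}{3}$)
$\frac{1}{O{\left(20,93 \right)} + b{\left(-71,91 \right)}} = \frac{1}{\left(20^{2} + 71 \cdot 93 + 71 \cdot 20 + 93 \cdot 20\right) - - \frac{119}{3}} = \frac{1}{\left(400 + 6603 + 1420 + 1860\right) + \left(- \frac{23}{3} + \frac{142}{3}\right)} = \frac{1}{10283 + \frac{119}{3}} = \frac{1}{\frac{30968}{3}} = \frac{3}{30968}$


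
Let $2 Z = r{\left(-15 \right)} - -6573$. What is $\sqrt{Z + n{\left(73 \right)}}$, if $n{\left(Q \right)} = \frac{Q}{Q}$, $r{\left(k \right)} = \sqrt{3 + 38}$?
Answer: $\frac{\sqrt{13150 + 2 \sqrt{41}}}{2} \approx 57.365$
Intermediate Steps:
$r{\left(k \right)} = \sqrt{41}$
$n{\left(Q \right)} = 1$
$Z = \frac{6573}{2} + \frac{\sqrt{41}}{2}$ ($Z = \frac{\sqrt{41} - -6573}{2} = \frac{\sqrt{41} + 6573}{2} = \frac{6573 + \sqrt{41}}{2} = \frac{6573}{2} + \frac{\sqrt{41}}{2} \approx 3289.7$)
$\sqrt{Z + n{\left(73 \right)}} = \sqrt{\left(\frac{6573}{2} + \frac{\sqrt{41}}{2}\right) + 1} = \sqrt{\frac{6575}{2} + \frac{\sqrt{41}}{2}}$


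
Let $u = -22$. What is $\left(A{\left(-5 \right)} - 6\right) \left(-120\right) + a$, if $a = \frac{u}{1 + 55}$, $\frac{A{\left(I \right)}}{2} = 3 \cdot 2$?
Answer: $- \frac{20171}{28} \approx -720.39$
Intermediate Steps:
$A{\left(I \right)} = 12$ ($A{\left(I \right)} = 2 \cdot 3 \cdot 2 = 2 \cdot 6 = 12$)
$a = - \frac{11}{28}$ ($a = - \frac{22}{1 + 55} = - \frac{22}{56} = \left(-22\right) \frac{1}{56} = - \frac{11}{28} \approx -0.39286$)
$\left(A{\left(-5 \right)} - 6\right) \left(-120\right) + a = \left(12 - 6\right) \left(-120\right) - \frac{11}{28} = 6 \left(-120\right) - \frac{11}{28} = -720 - \frac{11}{28} = - \frac{20171}{28}$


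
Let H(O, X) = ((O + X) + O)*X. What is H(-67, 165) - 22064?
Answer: -16949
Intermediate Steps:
H(O, X) = X*(X + 2*O) (H(O, X) = (X + 2*O)*X = X*(X + 2*O))
H(-67, 165) - 22064 = 165*(165 + 2*(-67)) - 22064 = 165*(165 - 134) - 22064 = 165*31 - 22064 = 5115 - 22064 = -16949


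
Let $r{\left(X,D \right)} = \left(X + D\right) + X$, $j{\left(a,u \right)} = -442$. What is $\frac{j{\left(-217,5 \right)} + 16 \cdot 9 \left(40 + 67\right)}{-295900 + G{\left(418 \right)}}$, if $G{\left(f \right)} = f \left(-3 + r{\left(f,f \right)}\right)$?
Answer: $\frac{7483}{113509} \approx 0.065924$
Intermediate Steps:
$r{\left(X,D \right)} = D + 2 X$ ($r{\left(X,D \right)} = \left(D + X\right) + X = D + 2 X$)
$G{\left(f \right)} = f \left(-3 + 3 f\right)$ ($G{\left(f \right)} = f \left(-3 + \left(f + 2 f\right)\right) = f \left(-3 + 3 f\right)$)
$\frac{j{\left(-217,5 \right)} + 16 \cdot 9 \left(40 + 67\right)}{-295900 + G{\left(418 \right)}} = \frac{-442 + 16 \cdot 9 \left(40 + 67\right)}{-295900 + 3 \cdot 418 \left(-1 + 418\right)} = \frac{-442 + 144 \cdot 107}{-295900 + 3 \cdot 418 \cdot 417} = \frac{-442 + 15408}{-295900 + 522918} = \frac{14966}{227018} = 14966 \cdot \frac{1}{227018} = \frac{7483}{113509}$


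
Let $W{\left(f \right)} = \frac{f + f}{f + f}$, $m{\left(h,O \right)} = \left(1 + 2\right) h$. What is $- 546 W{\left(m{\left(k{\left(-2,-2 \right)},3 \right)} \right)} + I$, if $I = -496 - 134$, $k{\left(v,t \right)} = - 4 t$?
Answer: $-1176$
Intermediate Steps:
$I = -630$ ($I = -496 - 134 = -630$)
$m{\left(h,O \right)} = 3 h$
$W{\left(f \right)} = 1$ ($W{\left(f \right)} = \frac{2 f}{2 f} = 2 f \frac{1}{2 f} = 1$)
$- 546 W{\left(m{\left(k{\left(-2,-2 \right)},3 \right)} \right)} + I = \left(-546\right) 1 - 630 = -546 - 630 = -1176$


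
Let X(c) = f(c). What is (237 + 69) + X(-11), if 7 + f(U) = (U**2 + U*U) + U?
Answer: 530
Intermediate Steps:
f(U) = -7 + U + 2*U**2 (f(U) = -7 + ((U**2 + U*U) + U) = -7 + ((U**2 + U**2) + U) = -7 + (2*U**2 + U) = -7 + (U + 2*U**2) = -7 + U + 2*U**2)
X(c) = -7 + c + 2*c**2
(237 + 69) + X(-11) = (237 + 69) + (-7 - 11 + 2*(-11)**2) = 306 + (-7 - 11 + 2*121) = 306 + (-7 - 11 + 242) = 306 + 224 = 530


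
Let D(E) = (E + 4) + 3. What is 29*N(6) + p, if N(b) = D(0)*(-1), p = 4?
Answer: -199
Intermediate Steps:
D(E) = 7 + E (D(E) = (4 + E) + 3 = 7 + E)
N(b) = -7 (N(b) = (7 + 0)*(-1) = 7*(-1) = -7)
29*N(6) + p = 29*(-7) + 4 = -203 + 4 = -199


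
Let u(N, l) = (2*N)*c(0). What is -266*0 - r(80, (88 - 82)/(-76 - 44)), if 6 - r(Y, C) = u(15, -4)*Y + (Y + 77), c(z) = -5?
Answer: -11849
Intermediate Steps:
u(N, l) = -10*N (u(N, l) = (2*N)*(-5) = -10*N)
r(Y, C) = -71 + 149*Y (r(Y, C) = 6 - ((-10*15)*Y + (Y + 77)) = 6 - (-150*Y + (77 + Y)) = 6 - (77 - 149*Y) = 6 + (-77 + 149*Y) = -71 + 149*Y)
-266*0 - r(80, (88 - 82)/(-76 - 44)) = -266*0 - (-71 + 149*80) = 0 - (-71 + 11920) = 0 - 1*11849 = 0 - 11849 = -11849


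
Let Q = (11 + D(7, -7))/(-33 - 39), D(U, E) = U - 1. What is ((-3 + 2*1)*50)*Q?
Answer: 425/36 ≈ 11.806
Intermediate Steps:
D(U, E) = -1 + U
Q = -17/72 (Q = (11 + (-1 + 7))/(-33 - 39) = (11 + 6)/(-72) = 17*(-1/72) = -17/72 ≈ -0.23611)
((-3 + 2*1)*50)*Q = ((-3 + 2*1)*50)*(-17/72) = ((-3 + 2)*50)*(-17/72) = -1*50*(-17/72) = -50*(-17/72) = 425/36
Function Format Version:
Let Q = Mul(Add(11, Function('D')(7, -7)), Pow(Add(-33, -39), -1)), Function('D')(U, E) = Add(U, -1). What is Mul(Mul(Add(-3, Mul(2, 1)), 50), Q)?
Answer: Rational(425, 36) ≈ 11.806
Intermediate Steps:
Function('D')(U, E) = Add(-1, U)
Q = Rational(-17, 72) (Q = Mul(Add(11, Add(-1, 7)), Pow(Add(-33, -39), -1)) = Mul(Add(11, 6), Pow(-72, -1)) = Mul(17, Rational(-1, 72)) = Rational(-17, 72) ≈ -0.23611)
Mul(Mul(Add(-3, Mul(2, 1)), 50), Q) = Mul(Mul(Add(-3, Mul(2, 1)), 50), Rational(-17, 72)) = Mul(Mul(Add(-3, 2), 50), Rational(-17, 72)) = Mul(Mul(-1, 50), Rational(-17, 72)) = Mul(-50, Rational(-17, 72)) = Rational(425, 36)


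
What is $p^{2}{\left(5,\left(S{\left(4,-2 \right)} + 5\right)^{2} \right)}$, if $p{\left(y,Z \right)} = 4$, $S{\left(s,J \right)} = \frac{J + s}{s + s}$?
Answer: $16$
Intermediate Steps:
$S{\left(s,J \right)} = \frac{J + s}{2 s}$
$p^{2}{\left(5,\left(S{\left(4,-2 \right)} + 5\right)^{2} \right)} = 4^{2} = 16$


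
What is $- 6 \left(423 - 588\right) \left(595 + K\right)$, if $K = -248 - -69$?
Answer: $411840$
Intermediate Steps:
$K = -179$ ($K = -248 + 69 = -179$)
$- 6 \left(423 - 588\right) \left(595 + K\right) = - 6 \left(423 - 588\right) \left(595 - 179\right) = - 6 \left(\left(-165\right) 416\right) = \left(-6\right) \left(-68640\right) = 411840$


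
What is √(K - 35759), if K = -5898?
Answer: I*√41657 ≈ 204.1*I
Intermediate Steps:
√(K - 35759) = √(-5898 - 35759) = √(-41657) = I*√41657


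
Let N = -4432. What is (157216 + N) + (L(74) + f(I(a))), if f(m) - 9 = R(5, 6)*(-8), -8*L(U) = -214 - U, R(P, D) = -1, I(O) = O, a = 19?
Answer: 152837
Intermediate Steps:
L(U) = 107/4 + U/8 (L(U) = -(-214 - U)/8 = 107/4 + U/8)
f(m) = 17 (f(m) = 9 - 1*(-8) = 9 + 8 = 17)
(157216 + N) + (L(74) + f(I(a))) = (157216 - 4432) + ((107/4 + (⅛)*74) + 17) = 152784 + ((107/4 + 37/4) + 17) = 152784 + (36 + 17) = 152784 + 53 = 152837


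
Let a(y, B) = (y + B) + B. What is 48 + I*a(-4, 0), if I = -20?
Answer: 128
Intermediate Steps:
a(y, B) = y + 2*B (a(y, B) = (B + y) + B = y + 2*B)
48 + I*a(-4, 0) = 48 - 20*(-4 + 2*0) = 48 - 20*(-4 + 0) = 48 - 20*(-4) = 48 + 80 = 128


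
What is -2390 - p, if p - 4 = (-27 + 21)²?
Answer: -2430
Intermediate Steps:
p = 40 (p = 4 + (-27 + 21)² = 4 + (-6)² = 4 + 36 = 40)
-2390 - p = -2390 - 1*40 = -2390 - 40 = -2430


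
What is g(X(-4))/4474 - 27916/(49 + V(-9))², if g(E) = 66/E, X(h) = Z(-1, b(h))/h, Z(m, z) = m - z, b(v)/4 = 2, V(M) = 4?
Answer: -187220680/18851199 ≈ -9.9315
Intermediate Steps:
b(v) = 8 (b(v) = 4*2 = 8)
X(h) = -9/h (X(h) = (-1 - 1*8)/h = (-1 - 8)/h = -9/h)
g(X(-4))/4474 - 27916/(49 + V(-9))² = (66/((-9/(-4))))/4474 - 27916/(49 + 4)² = (66/((-9*(-¼))))*(1/4474) - 27916/(53²) = (66/(9/4))*(1/4474) - 27916/2809 = (66*(4/9))*(1/4474) - 27916*1/2809 = (88/3)*(1/4474) - 27916/2809 = 44/6711 - 27916/2809 = -187220680/18851199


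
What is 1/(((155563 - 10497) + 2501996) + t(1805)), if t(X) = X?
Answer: 1/2648867 ≈ 3.7752e-7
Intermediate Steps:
1/(((155563 - 10497) + 2501996) + t(1805)) = 1/(((155563 - 10497) + 2501996) + 1805) = 1/((145066 + 2501996) + 1805) = 1/(2647062 + 1805) = 1/2648867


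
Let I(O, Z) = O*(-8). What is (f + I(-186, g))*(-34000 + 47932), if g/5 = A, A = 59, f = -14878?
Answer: -186549480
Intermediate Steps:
g = 295 (g = 5*59 = 295)
I(O, Z) = -8*O
(f + I(-186, g))*(-34000 + 47932) = (-14878 - 8*(-186))*(-34000 + 47932) = (-14878 + 1488)*13932 = -13390*13932 = -186549480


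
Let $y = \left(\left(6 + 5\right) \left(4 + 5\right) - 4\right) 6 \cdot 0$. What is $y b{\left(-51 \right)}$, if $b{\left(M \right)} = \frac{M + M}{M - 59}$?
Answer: $0$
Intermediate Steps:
$b{\left(M \right)} = \frac{2 M}{-59 + M}$
$y = 0$ ($y = \left(11 \cdot 9 - 4\right) 6 \cdot 0 = \left(99 - 4\right) 6 \cdot 0 = 95 \cdot 6 \cdot 0 = 570 \cdot 0 = 0$)
$y b{\left(-51 \right)} = 0 \cdot 2 \left(-51\right) \frac{1}{-59 - 51} = 0 \cdot 2 \left(-51\right) \frac{1}{-110} = 0 \cdot 2 \left(-51\right) \left(- \frac{1}{110}\right) = 0 \cdot \frac{51}{55} = 0$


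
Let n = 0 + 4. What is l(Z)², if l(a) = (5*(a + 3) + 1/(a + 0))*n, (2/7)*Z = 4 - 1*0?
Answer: 5673924/49 ≈ 1.1579e+5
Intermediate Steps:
Z = 14 (Z = 7*(4 - 1*0)/2 = 7*(4 + 0)/2 = (7/2)*4 = 14)
n = 4
l(a) = 60 + 4/a + 20*a (l(a) = (5*(a + 3) + 1/(a + 0))*4 = (5*(3 + a) + 1/a)*4 = ((15 + 5*a) + 1/a)*4 = (15 + 1/a + 5*a)*4 = 60 + 4/a + 20*a)
l(Z)² = (60 + 4/14 + 20*14)² = (60 + 4*(1/14) + 280)² = (60 + 2/7 + 280)² = (2382/7)² = 5673924/49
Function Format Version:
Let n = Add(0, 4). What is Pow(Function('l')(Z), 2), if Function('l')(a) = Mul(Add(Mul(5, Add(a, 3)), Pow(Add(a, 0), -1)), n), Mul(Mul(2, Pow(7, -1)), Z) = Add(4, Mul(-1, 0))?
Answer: Rational(5673924, 49) ≈ 1.1579e+5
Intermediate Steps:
Z = 14 (Z = Mul(Rational(7, 2), Add(4, Mul(-1, 0))) = Mul(Rational(7, 2), Add(4, 0)) = Mul(Rational(7, 2), 4) = 14)
n = 4
Function('l')(a) = Add(60, Mul(4, Pow(a, -1)), Mul(20, a)) (Function('l')(a) = Mul(Add(Mul(5, Add(a, 3)), Pow(Add(a, 0), -1)), 4) = Mul(Add(Mul(5, Add(3, a)), Pow(a, -1)), 4) = Mul(Add(Add(15, Mul(5, a)), Pow(a, -1)), 4) = Mul(Add(15, Pow(a, -1), Mul(5, a)), 4) = Add(60, Mul(4, Pow(a, -1)), Mul(20, a)))
Pow(Function('l')(Z), 2) = Pow(Add(60, Mul(4, Pow(14, -1)), Mul(20, 14)), 2) = Pow(Add(60, Mul(4, Rational(1, 14)), 280), 2) = Pow(Add(60, Rational(2, 7), 280), 2) = Pow(Rational(2382, 7), 2) = Rational(5673924, 49)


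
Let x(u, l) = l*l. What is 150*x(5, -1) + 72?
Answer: 222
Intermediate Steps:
x(u, l) = l**2
150*x(5, -1) + 72 = 150*(-1)**2 + 72 = 150*1 + 72 = 150 + 72 = 222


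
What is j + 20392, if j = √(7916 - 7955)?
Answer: 20392 + I*√39 ≈ 20392.0 + 6.245*I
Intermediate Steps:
j = I*√39 (j = √(-39) = I*√39 ≈ 6.245*I)
j + 20392 = I*√39 + 20392 = 20392 + I*√39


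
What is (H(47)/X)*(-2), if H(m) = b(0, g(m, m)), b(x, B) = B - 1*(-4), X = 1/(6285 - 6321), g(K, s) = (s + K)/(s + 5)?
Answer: 5436/13 ≈ 418.15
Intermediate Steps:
g(K, s) = (K + s)/(5 + s)
X = -1/36 (X = 1/(-36) = -1/36 ≈ -0.027778)
b(x, B) = 4 + B (b(x, B) = B + 4 = 4 + B)
H(m) = 4 + 2*m/(5 + m) (H(m) = 4 + (m + m)/(5 + m) = 4 + (2*m)/(5 + m) = 4 + 2*m/(5 + m))
(H(47)/X)*(-2) = ((2*(10 + 3*47)/(5 + 47))/(-1/36))*(-2) = ((2*(10 + 141)/52)*(-36))*(-2) = ((2*(1/52)*151)*(-36))*(-2) = ((151/26)*(-36))*(-2) = -2718/13*(-2) = 5436/13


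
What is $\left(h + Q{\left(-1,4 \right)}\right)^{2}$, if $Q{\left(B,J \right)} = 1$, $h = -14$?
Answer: $169$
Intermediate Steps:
$\left(h + Q{\left(-1,4 \right)}\right)^{2} = \left(-14 + 1\right)^{2} = \left(-13\right)^{2} = 169$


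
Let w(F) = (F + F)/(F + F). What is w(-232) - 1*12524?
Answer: -12523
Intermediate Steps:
w(F) = 1 (w(F) = (2*F)/((2*F)) = (2*F)*(1/(2*F)) = 1)
w(-232) - 1*12524 = 1 - 1*12524 = 1 - 12524 = -12523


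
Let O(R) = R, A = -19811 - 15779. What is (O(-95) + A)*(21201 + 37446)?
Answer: -2092818195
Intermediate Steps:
A = -35590
(O(-95) + A)*(21201 + 37446) = (-95 - 35590)*(21201 + 37446) = -35685*58647 = -2092818195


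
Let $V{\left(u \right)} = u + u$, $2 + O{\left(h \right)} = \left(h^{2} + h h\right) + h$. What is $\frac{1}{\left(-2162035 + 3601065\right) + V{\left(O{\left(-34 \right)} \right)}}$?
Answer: $\frac{1}{1443582} \approx 6.9272 \cdot 10^{-7}$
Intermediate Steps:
$O{\left(h \right)} = -2 + h + 2 h^{2}$ ($O{\left(h \right)} = -2 + \left(\left(h^{2} + h h\right) + h\right) = -2 + \left(\left(h^{2} + h^{2}\right) + h\right) = -2 + \left(2 h^{2} + h\right) = -2 + \left(h + 2 h^{2}\right) = -2 + h + 2 h^{2}$)
$V{\left(u \right)} = 2 u$
$\frac{1}{\left(-2162035 + 3601065\right) + V{\left(O{\left(-34 \right)} \right)}} = \frac{1}{\left(-2162035 + 3601065\right) + 2 \left(-2 - 34 + 2 \left(-34\right)^{2}\right)} = \frac{1}{1439030 + 2 \left(-2 - 34 + 2 \cdot 1156\right)} = \frac{1}{1439030 + 2 \left(-2 - 34 + 2312\right)} = \frac{1}{1439030 + 2 \cdot 2276} = \frac{1}{1439030 + 4552} = \frac{1}{1443582}$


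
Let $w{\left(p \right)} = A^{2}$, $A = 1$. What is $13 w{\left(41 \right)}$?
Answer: $13$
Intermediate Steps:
$w{\left(p \right)} = 1$ ($w{\left(p \right)} = 1^{2} = 1$)
$13 w{\left(41 \right)} = 13 \cdot 1 = 13$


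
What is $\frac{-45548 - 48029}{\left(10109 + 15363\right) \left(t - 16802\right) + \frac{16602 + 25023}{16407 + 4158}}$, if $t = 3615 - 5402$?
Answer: $\frac{42764689}{216389045731} \approx 0.00019763$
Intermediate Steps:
$t = -1787$
$\frac{-45548 - 48029}{\left(10109 + 15363\right) \left(t - 16802\right) + \frac{16602 + 25023}{16407 + 4158}} = \frac{-45548 - 48029}{\left(10109 + 15363\right) \left(-1787 - 16802\right) + \frac{16602 + 25023}{16407 + 4158}} = - \frac{93577}{25472 \left(-18589\right) + \frac{41625}{20565}} = - \frac{93577}{-473499008 + 41625 \cdot \frac{1}{20565}} = - \frac{93577}{-473499008 + \frac{925}{457}} = - \frac{93577}{- \frac{216389045731}{457}} = \left(-93577\right) \left(- \frac{457}{216389045731}\right) = \frac{42764689}{216389045731}$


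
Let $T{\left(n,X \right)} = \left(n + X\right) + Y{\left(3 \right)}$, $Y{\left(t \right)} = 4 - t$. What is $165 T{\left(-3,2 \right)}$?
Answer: $0$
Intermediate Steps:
$T{\left(n,X \right)} = 1 + X + n$ ($T{\left(n,X \right)} = \left(n + X\right) + \left(4 - 3\right) = \left(X + n\right) + \left(4 - 3\right) = \left(X + n\right) + 1 = 1 + X + n$)
$165 T{\left(-3,2 \right)} = 165 \left(1 + 2 - 3\right) = 165 \cdot 0 = 0$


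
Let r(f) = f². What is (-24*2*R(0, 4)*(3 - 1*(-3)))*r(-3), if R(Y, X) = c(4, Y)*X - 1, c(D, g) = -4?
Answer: 44064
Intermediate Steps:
R(Y, X) = -1 - 4*X (R(Y, X) = -4*X - 1 = -1 - 4*X)
(-24*2*R(0, 4)*(3 - 1*(-3)))*r(-3) = -24*2*(-1 - 4*4)*(3 - 1*(-3))*(-3)² = -24*2*(-1 - 16)*(3 + 3)*9 = -24*2*(-17)*6*9 = -(-816)*6*9 = -24*(-204)*9 = 4896*9 = 44064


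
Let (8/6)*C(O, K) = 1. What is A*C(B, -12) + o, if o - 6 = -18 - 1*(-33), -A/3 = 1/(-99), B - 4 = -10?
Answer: 925/44 ≈ 21.023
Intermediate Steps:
B = -6 (B = 4 - 10 = -6)
C(O, K) = 3/4 (C(O, K) = (3/4)*1 = 3/4)
A = 1/33 (A = -3/(-99) = -3*(-1/99) = 1/33 ≈ 0.030303)
o = 21 (o = 6 + (-18 - 1*(-33)) = 6 + (-18 + 33) = 6 + 15 = 21)
A*C(B, -12) + o = (1/33)*(3/4) + 21 = 1/44 + 21 = 925/44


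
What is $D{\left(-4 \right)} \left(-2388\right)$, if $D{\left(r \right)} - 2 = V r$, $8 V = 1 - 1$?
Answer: $-4776$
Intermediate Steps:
$V = 0$ ($V = \frac{1 - 1}{8} = \frac{1}{8} \cdot 0 = 0$)
$D{\left(r \right)} = 2$ ($D{\left(r \right)} = 2 + 0 r = 2 + 0 = 2$)
$D{\left(-4 \right)} \left(-2388\right) = 2 \left(-2388\right) = -4776$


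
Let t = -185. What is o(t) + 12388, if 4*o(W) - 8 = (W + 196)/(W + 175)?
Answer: 495589/40 ≈ 12390.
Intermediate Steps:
o(W) = 2 + (196 + W)/(4*(175 + W)) (o(W) = 2 + ((W + 196)/(W + 175))/4 = 2 + ((196 + W)/(175 + W))/4 = 2 + (196 + W)/(4*(175 + W)))
o(t) + 12388 = 3*(532 + 3*(-185))/(4*(175 - 185)) + 12388 = (¾)*(532 - 555)/(-10) + 12388 = (¾)*(-⅒)*(-23) + 12388 = 69/40 + 12388 = 495589/40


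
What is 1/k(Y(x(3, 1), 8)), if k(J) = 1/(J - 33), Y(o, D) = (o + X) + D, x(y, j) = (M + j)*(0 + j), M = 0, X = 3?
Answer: -21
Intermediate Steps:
x(y, j) = j**2 (x(y, j) = (0 + j)*(0 + j) = j*j = j**2)
Y(o, D) = 3 + D + o (Y(o, D) = (o + 3) + D = (3 + o) + D = 3 + D + o)
k(J) = 1/(-33 + J)
1/k(Y(x(3, 1), 8)) = 1/(1/(-33 + (3 + 8 + 1**2))) = 1/(1/(-33 + (3 + 8 + 1))) = 1/(1/(-33 + 12)) = 1/(1/(-21)) = 1/(-1/21) = -21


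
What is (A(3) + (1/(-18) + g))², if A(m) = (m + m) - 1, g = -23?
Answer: 105625/324 ≈ 326.00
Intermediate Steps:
A(m) = -1 + 2*m (A(m) = 2*m - 1 = -1 + 2*m)
(A(3) + (1/(-18) + g))² = ((-1 + 2*3) + (1/(-18) - 23))² = ((-1 + 6) + (-1/18 - 23))² = (5 - 415/18)² = (-325/18)² = 105625/324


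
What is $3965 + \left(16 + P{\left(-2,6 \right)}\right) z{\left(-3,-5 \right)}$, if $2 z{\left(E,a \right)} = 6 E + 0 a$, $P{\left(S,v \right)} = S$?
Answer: $3839$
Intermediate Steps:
$z{\left(E,a \right)} = 3 E$ ($z{\left(E,a \right)} = \frac{6 E + 0 a}{2} = \frac{6 E + 0}{2} = \frac{6 E}{2} = 3 E$)
$3965 + \left(16 + P{\left(-2,6 \right)}\right) z{\left(-3,-5 \right)} = 3965 + \left(16 - 2\right) 3 \left(-3\right) = 3965 + 14 \left(-9\right) = 3965 - 126 = 3839$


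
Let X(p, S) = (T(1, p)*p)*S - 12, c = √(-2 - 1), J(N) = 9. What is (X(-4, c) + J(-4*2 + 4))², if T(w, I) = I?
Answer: (-3 + 16*I*√3)² ≈ -759.0 - 166.28*I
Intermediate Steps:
c = I*√3 (c = √(-3) = I*√3 ≈ 1.732*I)
X(p, S) = -12 + S*p² (X(p, S) = (p*p)*S - 12 = p²*S - 12 = S*p² - 12 = -12 + S*p²)
(X(-4, c) + J(-4*2 + 4))² = ((-12 + (I*√3)*(-4)²) + 9)² = ((-12 + (I*√3)*16) + 9)² = ((-12 + 16*I*√3) + 9)² = (-3 + 16*I*√3)²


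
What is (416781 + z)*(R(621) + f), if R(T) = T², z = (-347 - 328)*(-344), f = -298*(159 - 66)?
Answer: 232287822387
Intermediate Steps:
f = -27714 (f = -298*93 = -27714)
z = 232200 (z = -675*(-344) = 232200)
(416781 + z)*(R(621) + f) = (416781 + 232200)*(621² - 27714) = 648981*(385641 - 27714) = 648981*357927 = 232287822387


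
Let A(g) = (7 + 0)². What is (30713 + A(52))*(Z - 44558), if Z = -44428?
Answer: -2737387332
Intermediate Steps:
A(g) = 49 (A(g) = 7² = 49)
(30713 + A(52))*(Z - 44558) = (30713 + 49)*(-44428 - 44558) = 30762*(-88986) = -2737387332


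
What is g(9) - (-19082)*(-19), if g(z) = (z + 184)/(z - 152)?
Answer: -51845987/143 ≈ -3.6256e+5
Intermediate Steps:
g(z) = (184 + z)/(-152 + z)
g(9) - (-19082)*(-19) = (184 + 9)/(-152 + 9) - (-19082)*(-19) = 193/(-143) - 1*362558 = -1/143*193 - 362558 = -193/143 - 362558 = -51845987/143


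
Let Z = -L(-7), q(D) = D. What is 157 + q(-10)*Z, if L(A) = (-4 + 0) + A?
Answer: 47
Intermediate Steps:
L(A) = -4 + A
Z = 11 (Z = -(-4 - 7) = -1*(-11) = 11)
157 + q(-10)*Z = 157 - 10*11 = 157 - 110 = 47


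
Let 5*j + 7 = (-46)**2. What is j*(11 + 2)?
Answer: 27417/5 ≈ 5483.4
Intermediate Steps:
j = 2109/5 (j = -7/5 + (1/5)*(-46)**2 = -7/5 + (1/5)*2116 = -7/5 + 2116/5 = 2109/5 ≈ 421.80)
j*(11 + 2) = 2109*(11 + 2)/5 = (2109/5)*13 = 27417/5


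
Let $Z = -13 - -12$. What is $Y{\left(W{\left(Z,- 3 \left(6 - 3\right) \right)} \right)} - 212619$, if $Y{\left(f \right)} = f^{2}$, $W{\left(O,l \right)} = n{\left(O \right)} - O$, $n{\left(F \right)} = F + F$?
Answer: $-212618$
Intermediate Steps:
$n{\left(F \right)} = 2 F$
$Z = -1$ ($Z = -13 + 12 = -1$)
$W{\left(O,l \right)} = O$ ($W{\left(O,l \right)} = 2 O - O = O$)
$Y{\left(W{\left(Z,- 3 \left(6 - 3\right) \right)} \right)} - 212619 = \left(-1\right)^{2} - 212619 = 1 - 212619 = -212618$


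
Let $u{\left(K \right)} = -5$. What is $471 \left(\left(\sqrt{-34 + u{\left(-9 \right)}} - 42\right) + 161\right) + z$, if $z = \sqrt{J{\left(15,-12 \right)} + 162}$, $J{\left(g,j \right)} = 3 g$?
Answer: $56049 + 3 \sqrt{23} + 471 i \sqrt{39} \approx 56063.0 + 2941.4 i$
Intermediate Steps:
$z = 3 \sqrt{23}$ ($z = \sqrt{3 \cdot 15 + 162} = \sqrt{45 + 162} = \sqrt{207} = 3 \sqrt{23} \approx 14.387$)
$471 \left(\left(\sqrt{-34 + u{\left(-9 \right)}} - 42\right) + 161\right) + z = 471 \left(\left(\sqrt{-34 - 5} - 42\right) + 161\right) + 3 \sqrt{23} = 471 \left(\left(\sqrt{-39} - 42\right) + 161\right) + 3 \sqrt{23} = 471 \left(\left(i \sqrt{39} - 42\right) + 161\right) + 3 \sqrt{23} = 471 \left(\left(-42 + i \sqrt{39}\right) + 161\right) + 3 \sqrt{23} = 471 \left(119 + i \sqrt{39}\right) + 3 \sqrt{23} = \left(56049 + 471 i \sqrt{39}\right) + 3 \sqrt{23} = 56049 + 3 \sqrt{23} + 471 i \sqrt{39}$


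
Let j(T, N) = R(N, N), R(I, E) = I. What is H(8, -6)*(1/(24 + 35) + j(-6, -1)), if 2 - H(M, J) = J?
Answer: -464/59 ≈ -7.8644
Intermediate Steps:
j(T, N) = N
H(M, J) = 2 - J
H(8, -6)*(1/(24 + 35) + j(-6, -1)) = (2 - 1*(-6))*(1/(24 + 35) - 1) = (2 + 6)*(1/59 - 1) = 8*(1/59 - 1) = 8*(-58/59) = -464/59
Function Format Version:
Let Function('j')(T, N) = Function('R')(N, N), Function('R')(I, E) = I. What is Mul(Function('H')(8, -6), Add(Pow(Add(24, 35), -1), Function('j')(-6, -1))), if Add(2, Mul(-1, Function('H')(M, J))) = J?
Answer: Rational(-464, 59) ≈ -7.8644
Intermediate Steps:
Function('j')(T, N) = N
Function('H')(M, J) = Add(2, Mul(-1, J))
Mul(Function('H')(8, -6), Add(Pow(Add(24, 35), -1), Function('j')(-6, -1))) = Mul(Add(2, Mul(-1, -6)), Add(Pow(Add(24, 35), -1), -1)) = Mul(Add(2, 6), Add(Pow(59, -1), -1)) = Mul(8, Add(Rational(1, 59), -1)) = Mul(8, Rational(-58, 59)) = Rational(-464, 59)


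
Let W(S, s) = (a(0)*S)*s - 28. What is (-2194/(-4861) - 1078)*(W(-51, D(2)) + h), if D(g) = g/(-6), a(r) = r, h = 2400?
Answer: -12424450608/4861 ≈ -2.5559e+6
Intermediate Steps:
D(g) = -g/6 (D(g) = g*(-⅙) = -g/6)
W(S, s) = -28 (W(S, s) = (0*S)*s - 28 = 0*s - 28 = 0 - 28 = -28)
(-2194/(-4861) - 1078)*(W(-51, D(2)) + h) = (-2194/(-4861) - 1078)*(-28 + 2400) = (-2194*(-1/4861) - 1078)*2372 = (2194/4861 - 1078)*2372 = -5237964/4861*2372 = -12424450608/4861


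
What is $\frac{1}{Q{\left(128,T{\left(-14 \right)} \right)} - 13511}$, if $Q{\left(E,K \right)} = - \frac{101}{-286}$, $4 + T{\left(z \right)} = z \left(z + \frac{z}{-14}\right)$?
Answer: $- \frac{286}{3864045} \approx -7.4016 \cdot 10^{-5}$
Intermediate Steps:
$T{\left(z \right)} = -4 + \frac{13 z^{2}}{14}$ ($T{\left(z \right)} = -4 + z \left(z + \frac{z}{-14}\right) = -4 + z \left(z + z \left(- \frac{1}{14}\right)\right) = -4 + z \left(z - \frac{z}{14}\right) = -4 + z \frac{13 z}{14} = -4 + \frac{13 z^{2}}{14}$)
$Q{\left(E,K \right)} = \frac{101}{286}$ ($Q{\left(E,K \right)} = \left(-101\right) \left(- \frac{1}{286}\right) = \frac{101}{286}$)
$\frac{1}{Q{\left(128,T{\left(-14 \right)} \right)} - 13511} = \frac{1}{\frac{101}{286} - 13511} = \frac{1}{- \frac{3864045}{286}} = - \frac{286}{3864045}$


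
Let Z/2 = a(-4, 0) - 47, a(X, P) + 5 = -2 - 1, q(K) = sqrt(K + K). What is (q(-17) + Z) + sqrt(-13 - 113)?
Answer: -110 + I*sqrt(34) + 3*I*sqrt(14) ≈ -110.0 + 17.056*I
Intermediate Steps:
q(K) = sqrt(2)*sqrt(K) (q(K) = sqrt(2*K) = sqrt(2)*sqrt(K))
a(X, P) = -8 (a(X, P) = -5 + (-2 - 1) = -5 - 3 = -8)
Z = -110 (Z = 2*(-8 - 47) = 2*(-55) = -110)
(q(-17) + Z) + sqrt(-13 - 113) = (sqrt(2)*sqrt(-17) - 110) + sqrt(-13 - 113) = (sqrt(2)*(I*sqrt(17)) - 110) + sqrt(-126) = (I*sqrt(34) - 110) + 3*I*sqrt(14) = (-110 + I*sqrt(34)) + 3*I*sqrt(14) = -110 + I*sqrt(34) + 3*I*sqrt(14)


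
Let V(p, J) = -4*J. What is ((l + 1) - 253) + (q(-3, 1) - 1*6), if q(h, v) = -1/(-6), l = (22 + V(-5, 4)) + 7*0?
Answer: -1511/6 ≈ -251.83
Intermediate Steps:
l = 6 (l = (22 - 4*4) + 7*0 = (22 - 16) + 0 = 6 + 0 = 6)
q(h, v) = ⅙ (q(h, v) = -1*(-⅙) = ⅙)
((l + 1) - 253) + (q(-3, 1) - 1*6) = ((6 + 1) - 253) + (⅙ - 1*6) = (7 - 253) + (⅙ - 6) = -246 - 35/6 = -1511/6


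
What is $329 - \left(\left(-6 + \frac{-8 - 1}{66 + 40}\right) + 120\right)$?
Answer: $\frac{22799}{106} \approx 215.08$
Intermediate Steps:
$329 - \left(\left(-6 + \frac{-8 - 1}{66 + 40}\right) + 120\right) = 329 - \left(\left(-6 - \frac{9}{106}\right) + 120\right) = 329 - \left(- \frac{645}{106} + 120\right) = 329 - \frac{12075}{106} = \frac{22799}{106}$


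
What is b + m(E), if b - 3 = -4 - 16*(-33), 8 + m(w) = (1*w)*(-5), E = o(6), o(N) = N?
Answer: 489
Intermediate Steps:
E = 6
m(w) = -8 - 5*w (m(w) = -8 + (1*w)*(-5) = -8 + w*(-5) = -8 - 5*w)
b = 527 (b = 3 + (-4 - 16*(-33)) = 3 + (-4 + 528) = 3 + 524 = 527)
b + m(E) = 527 + (-8 - 5*6) = 527 + (-8 - 30) = 527 - 38 = 489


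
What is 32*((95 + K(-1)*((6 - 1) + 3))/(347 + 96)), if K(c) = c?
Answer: 2784/443 ≈ 6.2844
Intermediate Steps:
32*((95 + K(-1)*((6 - 1) + 3))/(347 + 96)) = 32*((95 - ((6 - 1) + 3))/(347 + 96)) = 32*((95 - (5 + 3))/443) = 32*((95 - 1*8)*(1/443)) = 32*((95 - 8)*(1/443)) = 32*(87*(1/443)) = 32*(87/443) = 2784/443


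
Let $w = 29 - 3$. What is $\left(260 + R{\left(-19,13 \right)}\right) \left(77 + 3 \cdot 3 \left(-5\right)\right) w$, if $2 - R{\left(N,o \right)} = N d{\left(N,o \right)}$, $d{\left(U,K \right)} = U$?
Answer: $-82368$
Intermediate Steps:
$w = 26$ ($w = 29 - 3 = 26$)
$R{\left(N,o \right)} = 2 - N^{2}$ ($R{\left(N,o \right)} = 2 - N N = 2 - N^{2}$)
$\left(260 + R{\left(-19,13 \right)}\right) \left(77 + 3 \cdot 3 \left(-5\right)\right) w = \left(260 + \left(2 - \left(-19\right)^{2}\right)\right) \left(77 + 3 \cdot 3 \left(-5\right)\right) 26 = \left(260 + \left(2 - 361\right)\right) \left(77 + 9 \left(-5\right)\right) 26 = \left(260 + \left(2 - 361\right)\right) \left(77 - 45\right) 26 = \left(260 - 359\right) 32 \cdot 26 = \left(-99\right) 32 \cdot 26 = \left(-3168\right) 26 = -82368$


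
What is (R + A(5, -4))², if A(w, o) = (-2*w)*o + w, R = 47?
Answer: 8464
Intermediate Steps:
A(w, o) = w - 2*o*w (A(w, o) = -2*o*w + w = w - 2*o*w)
(R + A(5, -4))² = (47 + 5*(1 - 2*(-4)))² = (47 + 5*(1 + 8))² = (47 + 5*9)² = (47 + 45)² = 92² = 8464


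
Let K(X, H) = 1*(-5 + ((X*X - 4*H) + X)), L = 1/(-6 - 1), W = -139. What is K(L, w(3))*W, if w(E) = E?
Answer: 116621/49 ≈ 2380.0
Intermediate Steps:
L = -⅐ (L = 1/(-7) = -⅐ ≈ -0.14286)
K(X, H) = -5 + X + X² - 4*H (K(X, H) = 1*(-5 + ((X² - 4*H) + X)) = 1*(-5 + (X + X² - 4*H)) = 1*(-5 + X + X² - 4*H) = -5 + X + X² - 4*H)
K(L, w(3))*W = (-5 - ⅐ + (-⅐)² - 4*3)*(-139) = (-5 - ⅐ + 1/49 - 12)*(-139) = -839/49*(-139) = 116621/49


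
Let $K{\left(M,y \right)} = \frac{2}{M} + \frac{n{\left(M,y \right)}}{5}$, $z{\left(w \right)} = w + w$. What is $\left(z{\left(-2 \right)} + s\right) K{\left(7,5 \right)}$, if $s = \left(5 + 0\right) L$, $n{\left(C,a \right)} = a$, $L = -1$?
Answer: $- \frac{81}{7} \approx -11.571$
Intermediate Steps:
$z{\left(w \right)} = 2 w$
$s = -5$ ($s = \left(5 + 0\right) \left(-1\right) = 5 \left(-1\right) = -5$)
$K{\left(M,y \right)} = \frac{2}{M} + \frac{y}{5}$
$\left(z{\left(-2 \right)} + s\right) K{\left(7,5 \right)} = \left(2 \left(-2\right) - 5\right) \left(\frac{2}{7} + \frac{1}{5} \cdot 5\right) = \left(-4 - 5\right) \left(2 \cdot \frac{1}{7} + 1\right) = - 9 \left(\frac{2}{7} + 1\right) = \left(-9\right) \frac{9}{7} = - \frac{81}{7}$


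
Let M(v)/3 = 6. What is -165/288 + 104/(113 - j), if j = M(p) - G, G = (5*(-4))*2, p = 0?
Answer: 6959/5280 ≈ 1.3180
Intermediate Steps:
G = -40 (G = -20*2 = -40)
M(v) = 18 (M(v) = 3*6 = 18)
j = 58 (j = 18 - 1*(-40) = 18 + 40 = 58)
-165/288 + 104/(113 - j) = -165/288 + 104/(113 - 1*58) = -165*1/288 + 104/(113 - 58) = -55/96 + 104/55 = 6959/5280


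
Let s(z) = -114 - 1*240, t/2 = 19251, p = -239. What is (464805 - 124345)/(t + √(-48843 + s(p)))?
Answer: 6128280/693059 - 340460*I*√93/64454487 ≈ 8.8424 - 0.050939*I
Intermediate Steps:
t = 38502 (t = 2*19251 = 38502)
s(z) = -354 (s(z) = -114 - 240 = -354)
(464805 - 124345)/(t + √(-48843 + s(p))) = (464805 - 124345)/(38502 + √(-48843 - 354)) = 340460/(38502 + √(-49197)) = 340460/(38502 + 23*I*√93)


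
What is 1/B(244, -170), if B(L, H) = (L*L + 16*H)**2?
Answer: 1/3228057856 ≈ 3.0978e-10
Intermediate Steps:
B(L, H) = (L**2 + 16*H)**2
1/B(244, -170) = 1/((244**2 + 16*(-170))**2) = 1/((59536 - 2720)**2) = 1/(56816**2) = 1/3228057856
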